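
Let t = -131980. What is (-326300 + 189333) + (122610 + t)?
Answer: -146337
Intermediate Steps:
(-326300 + 189333) + (122610 + t) = (-326300 + 189333) + (122610 - 131980) = -136967 - 9370 = -146337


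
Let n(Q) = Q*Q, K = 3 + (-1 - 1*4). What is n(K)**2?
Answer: 16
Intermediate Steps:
K = -2 (K = 3 + (-1 - 4) = 3 - 5 = -2)
n(Q) = Q**2
n(K)**2 = ((-2)**2)**2 = 4**2 = 16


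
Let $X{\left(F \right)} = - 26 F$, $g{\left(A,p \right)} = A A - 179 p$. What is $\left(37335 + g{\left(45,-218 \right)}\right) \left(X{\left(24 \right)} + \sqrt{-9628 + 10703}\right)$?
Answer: $-48910368 + 391910 \sqrt{43} \approx -4.634 \cdot 10^{7}$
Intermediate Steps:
$g{\left(A,p \right)} = A^{2} - 179 p$
$\left(37335 + g{\left(45,-218 \right)}\right) \left(X{\left(24 \right)} + \sqrt{-9628 + 10703}\right) = \left(37335 + \left(45^{2} - -39022\right)\right) \left(\left(-26\right) 24 + \sqrt{-9628 + 10703}\right) = \left(37335 + \left(2025 + 39022\right)\right) \left(-624 + \sqrt{1075}\right) = \left(37335 + 41047\right) \left(-624 + 5 \sqrt{43}\right) = 78382 \left(-624 + 5 \sqrt{43}\right) = -48910368 + 391910 \sqrt{43}$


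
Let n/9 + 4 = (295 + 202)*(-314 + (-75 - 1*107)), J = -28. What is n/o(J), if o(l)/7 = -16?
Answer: 554661/28 ≈ 19809.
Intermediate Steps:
o(l) = -112 (o(l) = 7*(-16) = -112)
n = -2218644 (n = -36 + 9*((295 + 202)*(-314 + (-75 - 1*107))) = -36 + 9*(497*(-314 + (-75 - 107))) = -36 + 9*(497*(-314 - 182)) = -36 + 9*(497*(-496)) = -36 + 9*(-246512) = -36 - 2218608 = -2218644)
n/o(J) = -2218644/(-112) = -2218644*(-1/112) = 554661/28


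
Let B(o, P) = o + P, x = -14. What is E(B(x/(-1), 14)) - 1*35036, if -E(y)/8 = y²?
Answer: -41308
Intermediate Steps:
B(o, P) = P + o
E(y) = -8*y²
E(B(x/(-1), 14)) - 1*35036 = -8*(14 - 14/(-1))² - 1*35036 = -8*(14 - 14*(-1))² - 35036 = -8*(14 + 14)² - 35036 = -8*28² - 35036 = -8*784 - 35036 = -6272 - 35036 = -41308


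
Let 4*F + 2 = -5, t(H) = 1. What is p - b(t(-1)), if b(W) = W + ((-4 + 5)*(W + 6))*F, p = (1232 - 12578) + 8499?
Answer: -11343/4 ≈ -2835.8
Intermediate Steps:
F = -7/4 (F = -1/2 + (1/4)*(-5) = -1/2 - 5/4 = -7/4 ≈ -1.7500)
p = -2847 (p = -11346 + 8499 = -2847)
b(W) = -21/2 - 3*W/4 (b(W) = W + ((-4 + 5)*(W + 6))*(-7/4) = W + (1*(6 + W))*(-7/4) = W + (6 + W)*(-7/4) = W + (-21/2 - 7*W/4) = -21/2 - 3*W/4)
p - b(t(-1)) = -2847 - (-21/2 - 3/4*1) = -2847 - (-21/2 - 3/4) = -2847 - 1*(-45/4) = -2847 + 45/4 = -11343/4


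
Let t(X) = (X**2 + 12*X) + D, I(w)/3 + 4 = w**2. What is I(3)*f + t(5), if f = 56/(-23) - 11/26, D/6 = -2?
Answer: 18019/598 ≈ 30.132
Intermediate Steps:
D = -12 (D = 6*(-2) = -12)
f = -1709/598 (f = 56*(-1/23) - 11*1/26 = -56/23 - 11/26 = -1709/598 ≈ -2.8579)
I(w) = -12 + 3*w**2
t(X) = -12 + X**2 + 12*X (t(X) = (X**2 + 12*X) - 12 = -12 + X**2 + 12*X)
I(3)*f + t(5) = (-12 + 3*3**2)*(-1709/598) + (-12 + 5**2 + 12*5) = (-12 + 3*9)*(-1709/598) + (-12 + 25 + 60) = (-12 + 27)*(-1709/598) + 73 = 15*(-1709/598) + 73 = -25635/598 + 73 = 18019/598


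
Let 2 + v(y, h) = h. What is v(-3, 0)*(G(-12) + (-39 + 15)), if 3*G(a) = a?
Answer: 56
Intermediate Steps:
G(a) = a/3
v(y, h) = -2 + h
v(-3, 0)*(G(-12) + (-39 + 15)) = (-2 + 0)*((⅓)*(-12) + (-39 + 15)) = -2*(-4 - 24) = -2*(-28) = 56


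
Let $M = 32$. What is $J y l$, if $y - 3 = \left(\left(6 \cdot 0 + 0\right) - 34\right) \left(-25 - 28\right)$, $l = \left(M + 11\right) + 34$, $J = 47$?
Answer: $6532295$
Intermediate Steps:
$l = 77$ ($l = \left(32 + 11\right) + 34 = 43 + 34 = 77$)
$y = 1805$ ($y = 3 + \left(\left(6 \cdot 0 + 0\right) - 34\right) \left(-25 - 28\right) = 3 + \left(\left(0 + 0\right) - 34\right) \left(-53\right) = 3 + \left(0 - 34\right) \left(-53\right) = 3 - -1802 = 3 + 1802 = 1805$)
$J y l = 47 \cdot 1805 \cdot 77 = 84835 \cdot 77 = 6532295$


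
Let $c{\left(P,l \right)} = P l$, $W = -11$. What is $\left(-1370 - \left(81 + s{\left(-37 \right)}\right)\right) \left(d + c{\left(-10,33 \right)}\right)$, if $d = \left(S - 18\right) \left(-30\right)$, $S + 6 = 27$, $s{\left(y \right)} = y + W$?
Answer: $589260$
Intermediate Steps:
$s{\left(y \right)} = -11 + y$ ($s{\left(y \right)} = y - 11 = -11 + y$)
$S = 21$ ($S = -6 + 27 = 21$)
$d = -90$ ($d = \left(21 - 18\right) \left(-30\right) = 3 \left(-30\right) = -90$)
$\left(-1370 - \left(81 + s{\left(-37 \right)}\right)\right) \left(d + c{\left(-10,33 \right)}\right) = \left(-1370 - 33\right) \left(-90 - 330\right) = \left(-1370 + \left(-81 + 48\right)\right) \left(-420\right) = \left(-1370 - 33\right) \left(-420\right) = \left(-1403\right) \left(-420\right) = 589260$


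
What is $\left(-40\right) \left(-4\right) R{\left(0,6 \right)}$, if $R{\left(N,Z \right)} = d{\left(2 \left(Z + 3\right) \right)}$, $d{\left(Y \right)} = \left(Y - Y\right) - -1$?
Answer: $160$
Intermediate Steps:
$d{\left(Y \right)} = 1$ ($d{\left(Y \right)} = 0 + 1 = 1$)
$R{\left(N,Z \right)} = 1$
$\left(-40\right) \left(-4\right) R{\left(0,6 \right)} = \left(-40\right) \left(-4\right) 1 = 160 \cdot 1 = 160$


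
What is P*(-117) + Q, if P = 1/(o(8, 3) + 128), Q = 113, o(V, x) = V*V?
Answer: 7193/64 ≈ 112.39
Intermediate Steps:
o(V, x) = V²
P = 1/192 (P = 1/(8² + 128) = 1/(64 + 128) = 1/192 ≈ 0.0052083)
P*(-117) + Q = (1/192)*(-117) + 113 = -39/64 + 113 = 7193/64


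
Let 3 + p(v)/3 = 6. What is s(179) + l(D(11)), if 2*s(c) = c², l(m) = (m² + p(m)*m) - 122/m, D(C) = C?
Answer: 357047/22 ≈ 16229.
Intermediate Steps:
p(v) = 9 (p(v) = -9 + 3*6 = -9 + 18 = 9)
l(m) = m² - 122/m + 9*m (l(m) = (m² + 9*m) - 122/m = m² - 122/m + 9*m)
s(c) = c²/2
s(179) + l(D(11)) = (½)*179² + (-122 + 11²*(9 + 11))/11 = (½)*32041 + (-122 + 121*20)/11 = 32041/2 + (-122 + 2420)/11 = 32041/2 + (1/11)*2298 = 32041/2 + 2298/11 = 357047/22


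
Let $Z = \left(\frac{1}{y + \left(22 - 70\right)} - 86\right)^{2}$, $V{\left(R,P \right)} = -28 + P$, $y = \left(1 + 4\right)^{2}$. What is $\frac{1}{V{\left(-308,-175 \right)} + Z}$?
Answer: $\frac{529}{3809054} \approx 0.00013888$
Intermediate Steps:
$y = 25$ ($y = 5^{2} = 25$)
$Z = \frac{3916441}{529}$ ($Z = \left(\frac{1}{25 + \left(22 - 70\right)} - 86\right)^{2} = \left(\frac{1}{25 - 48} - 86\right)^{2} = \left(\frac{1}{-23} - 86\right)^{2} = \left(- \frac{1}{23} - 86\right)^{2} = \left(- \frac{1979}{23}\right)^{2} = \frac{3916441}{529} \approx 7403.5$)
$\frac{1}{V{\left(-308,-175 \right)} + Z} = \frac{1}{\left(-28 - 175\right) + \frac{3916441}{529}} = \frac{1}{-203 + \frac{3916441}{529}} = \frac{1}{\frac{3809054}{529}} = \frac{529}{3809054}$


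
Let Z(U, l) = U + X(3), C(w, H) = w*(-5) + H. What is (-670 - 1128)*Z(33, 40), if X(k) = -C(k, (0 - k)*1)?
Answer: -91698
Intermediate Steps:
C(w, H) = H - 5*w (C(w, H) = -5*w + H = H - 5*w)
X(k) = 6*k (X(k) = -((0 - k)*1 - 5*k) = -(-k*1 - 5*k) = -(-k - 5*k) = -(-6)*k = 6*k)
Z(U, l) = 18 + U (Z(U, l) = U + 6*3 = U + 18 = 18 + U)
(-670 - 1128)*Z(33, 40) = (-670 - 1128)*(18 + 33) = -1798*51 = -91698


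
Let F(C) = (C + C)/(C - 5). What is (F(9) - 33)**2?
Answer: 3249/4 ≈ 812.25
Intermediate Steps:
F(C) = 2*C/(-5 + C) (F(C) = (2*C)/(-5 + C) = 2*C/(-5 + C))
(F(9) - 33)**2 = (2*9/(-5 + 9) - 33)**2 = (2*9/4 - 33)**2 = (2*9*(1/4) - 33)**2 = (9/2 - 33)**2 = (-57/2)**2 = 3249/4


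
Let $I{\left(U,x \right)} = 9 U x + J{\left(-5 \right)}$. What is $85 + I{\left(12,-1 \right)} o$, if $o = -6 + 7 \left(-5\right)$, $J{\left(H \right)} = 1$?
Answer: $4472$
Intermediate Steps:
$I{\left(U,x \right)} = 1 + 9 U x$ ($I{\left(U,x \right)} = 9 U x + 1 = 1 + 9 U x$)
$o = -41$ ($o = -6 - 35 = -41$)
$85 + I{\left(12,-1 \right)} o = 85 + \left(1 + 9 \cdot 12 \left(-1\right)\right) \left(-41\right) = 85 + \left(1 - 108\right) \left(-41\right) = 85 - -4387 = 85 + 4387 = 4472$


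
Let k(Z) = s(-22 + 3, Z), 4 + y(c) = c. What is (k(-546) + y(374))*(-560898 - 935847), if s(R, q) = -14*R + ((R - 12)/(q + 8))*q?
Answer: -243402168645/269 ≈ -9.0484e+8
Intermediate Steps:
y(c) = -4 + c
s(R, q) = -14*R + q*(-12 + R)/(8 + q) (s(R, q) = -14*R + ((-12 + R)/(8 + q))*q = -14*R + q*(-12 + R)/(8 + q))
k(Z) = (2128 + 235*Z)/(8 + Z) (k(Z) = (-112*(-22 + 3) - 12*Z - 13*(-22 + 3)*Z)/(8 + Z) = (-112*(-19) - 12*Z - 13*(-19)*Z)/(8 + Z) = (2128 - 12*Z + 247*Z)/(8 + Z) = (2128 + 235*Z)/(8 + Z))
(k(-546) + y(374))*(-560898 - 935847) = ((2128 + 235*(-546))/(8 - 546) + (-4 + 374))*(-560898 - 935847) = ((2128 - 128310)/(-538) + 370)*(-1496745) = (-1/538*(-126182) + 370)*(-1496745) = (63091/269 + 370)*(-1496745) = (162621/269)*(-1496745) = -243402168645/269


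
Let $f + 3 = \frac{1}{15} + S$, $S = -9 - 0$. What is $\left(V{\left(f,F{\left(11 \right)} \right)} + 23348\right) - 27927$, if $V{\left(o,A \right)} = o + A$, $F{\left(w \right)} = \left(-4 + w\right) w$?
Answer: $- \frac{67709}{15} \approx -4513.9$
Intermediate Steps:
$S = -9$ ($S = -9 + 0 = -9$)
$F{\left(w \right)} = w \left(-4 + w\right)$
$f = - \frac{179}{15}$ ($f = -3 - \left(9 - \frac{1}{15}\right) = -3 + \left(\frac{1}{15} - 9\right) = -3 - \frac{134}{15} = - \frac{179}{15} \approx -11.933$)
$V{\left(o,A \right)} = A + o$
$\left(V{\left(f,F{\left(11 \right)} \right)} + 23348\right) - 27927 = \left(\left(11 \left(-4 + 11\right) - \frac{179}{15}\right) + 23348\right) - 27927 = \left(\left(11 \cdot 7 - \frac{179}{15}\right) + 23348\right) - 27927 = \left(\left(77 - \frac{179}{15}\right) + 23348\right) - 27927 = \left(\frac{976}{15} + 23348\right) - 27927 = \frac{351196}{15} - 27927 = - \frac{67709}{15}$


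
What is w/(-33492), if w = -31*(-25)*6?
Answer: -775/5582 ≈ -0.13884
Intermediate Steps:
w = 4650 (w = 775*6 = 4650)
w/(-33492) = 4650/(-33492) = 4650*(-1/33492) = -775/5582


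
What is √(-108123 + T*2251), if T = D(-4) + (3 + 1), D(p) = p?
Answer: I*√108123 ≈ 328.82*I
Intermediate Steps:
T = 0 (T = -4 + (3 + 1) = -4 + 4 = 0)
√(-108123 + T*2251) = √(-108123 + 0*2251) = √(-108123 + 0) = √(-108123) = I*√108123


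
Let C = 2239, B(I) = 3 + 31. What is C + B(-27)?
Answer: 2273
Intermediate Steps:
B(I) = 34
C + B(-27) = 2239 + 34 = 2273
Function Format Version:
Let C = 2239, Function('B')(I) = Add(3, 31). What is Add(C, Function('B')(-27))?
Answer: 2273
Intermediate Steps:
Function('B')(I) = 34
Add(C, Function('B')(-27)) = Add(2239, 34) = 2273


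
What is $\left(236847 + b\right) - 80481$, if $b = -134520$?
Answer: $21846$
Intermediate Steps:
$\left(236847 + b\right) - 80481 = \left(236847 - 134520\right) - 80481 = 102327 - 80481 = 21846$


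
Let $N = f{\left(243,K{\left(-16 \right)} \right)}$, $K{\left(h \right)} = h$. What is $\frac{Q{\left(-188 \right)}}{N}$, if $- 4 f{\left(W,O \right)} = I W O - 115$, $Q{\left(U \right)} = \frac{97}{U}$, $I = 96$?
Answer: $- \frac{97}{17548061} \approx -5.5277 \cdot 10^{-6}$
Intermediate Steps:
$f{\left(W,O \right)} = \frac{115}{4} - 24 O W$ ($f{\left(W,O \right)} = - \frac{96 W O - 115}{4} = - \frac{96 O W - 115}{4} = - \frac{-115 + 96 O W}{4} = \frac{115}{4} - 24 O W$)
$N = \frac{373363}{4}$ ($N = \frac{115}{4} - \left(-384\right) 243 = \frac{115}{4} + 93312 = \frac{373363}{4} \approx 93341.0$)
$\frac{Q{\left(-188 \right)}}{N} = \frac{97 \frac{1}{-188}}{\frac{373363}{4}} = 97 \left(- \frac{1}{188}\right) \frac{4}{373363} = \left(- \frac{97}{188}\right) \frac{4}{373363} = - \frac{97}{17548061}$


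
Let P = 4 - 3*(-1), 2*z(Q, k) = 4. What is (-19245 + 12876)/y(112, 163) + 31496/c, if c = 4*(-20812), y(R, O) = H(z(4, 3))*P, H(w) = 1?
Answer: -66303373/72842 ≈ -910.24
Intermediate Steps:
z(Q, k) = 2 (z(Q, k) = (½)*4 = 2)
P = 7 (P = 4 + 3 = 7)
y(R, O) = 7 (y(R, O) = 1*7 = 7)
c = -83248
(-19245 + 12876)/y(112, 163) + 31496/c = (-19245 + 12876)/7 + 31496/(-83248) = -6369*⅐ + 31496*(-1/83248) = -6369/7 - 3937/10406 = -66303373/72842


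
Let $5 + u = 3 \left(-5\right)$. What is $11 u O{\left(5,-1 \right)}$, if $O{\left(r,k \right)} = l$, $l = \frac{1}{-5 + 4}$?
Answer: $220$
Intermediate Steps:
$l = -1$ ($l = \frac{1}{-1} = -1$)
$O{\left(r,k \right)} = -1$
$u = -20$ ($u = -5 + 3 \left(-5\right) = -5 - 15 = -20$)
$11 u O{\left(5,-1 \right)} = 11 \left(-20\right) \left(-1\right) = \left(-220\right) \left(-1\right) = 220$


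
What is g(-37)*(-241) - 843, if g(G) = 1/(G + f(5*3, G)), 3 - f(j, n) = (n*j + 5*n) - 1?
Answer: -596242/707 ≈ -843.34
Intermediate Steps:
f(j, n) = 4 - 5*n - j*n (f(j, n) = 3 - ((n*j + 5*n) - 1) = 3 - ((j*n + 5*n) - 1) = 3 - ((5*n + j*n) - 1) = 3 - (-1 + 5*n + j*n) = 3 + (1 - 5*n - j*n) = 4 - 5*n - j*n)
g(G) = 1/(4 - 19*G) (g(G) = 1/(G + (4 - 5*G - 5*3*G)) = 1/(G + (4 - 5*G - 1*15*G)) = 1/(G + (4 - 5*G - 15*G)) = 1/(G + (4 - 20*G)) = 1/(4 - 19*G))
g(-37)*(-241) - 843 = -1/(-4 + 19*(-37))*(-241) - 843 = -1/(-4 - 703)*(-241) - 843 = -1/(-707)*(-241) - 843 = -1*(-1/707)*(-241) - 843 = (1/707)*(-241) - 843 = -241/707 - 843 = -596242/707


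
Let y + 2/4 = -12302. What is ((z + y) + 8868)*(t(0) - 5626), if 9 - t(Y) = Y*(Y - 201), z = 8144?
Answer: -52906523/2 ≈ -2.6453e+7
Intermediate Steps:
y = -24605/2 (y = -½ - 12302 = -24605/2 ≈ -12303.)
t(Y) = 9 - Y*(-201 + Y) (t(Y) = 9 - Y*(Y - 201) = 9 - Y*(-201 + Y))
((z + y) + 8868)*(t(0) - 5626) = ((8144 - 24605/2) + 8868)*((9 - 1*0² + 201*0) - 5626) = (-8317/2 + 8868)*((9 - 1*0 + 0) - 5626) = 9419*((9 + 0 + 0) - 5626)/2 = 9419*(9 - 5626)/2 = (9419/2)*(-5617) = -52906523/2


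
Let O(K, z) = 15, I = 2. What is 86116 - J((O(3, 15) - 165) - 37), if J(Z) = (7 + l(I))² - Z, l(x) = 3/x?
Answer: 343427/4 ≈ 85857.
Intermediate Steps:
J(Z) = 289/4 - Z (J(Z) = (7 + 3/2)² - Z = (17/2)² - Z = 289/4 - Z)
86116 - J((O(3, 15) - 165) - 37) = 86116 - (289/4 - ((15 - 165) - 37)) = 86116 - (289/4 - (-150 - 37)) = 86116 - (289/4 - 1*(-187)) = 86116 - (289/4 + 187) = 86116 - 1*1037/4 = 86116 - 1037/4 = 343427/4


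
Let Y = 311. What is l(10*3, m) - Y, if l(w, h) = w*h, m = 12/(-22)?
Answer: -3601/11 ≈ -327.36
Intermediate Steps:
m = -6/11 (m = 12*(-1/22) = -6/11 ≈ -0.54545)
l(w, h) = h*w
l(10*3, m) - Y = -60*3/11 - 1*311 = -6/11*30 - 311 = -180/11 - 311 = -3601/11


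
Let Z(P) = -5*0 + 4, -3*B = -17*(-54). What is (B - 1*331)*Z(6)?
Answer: -2548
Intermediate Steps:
B = -306 (B = -(-17)*(-54)/3 = -1/3*918 = -306)
Z(P) = 4 (Z(P) = 0 + 4 = 4)
(B - 1*331)*Z(6) = (-306 - 1*331)*4 = (-306 - 331)*4 = -637*4 = -2548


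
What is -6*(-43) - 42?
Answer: 216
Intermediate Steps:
-6*(-43) - 42 = 258 - 42 = 216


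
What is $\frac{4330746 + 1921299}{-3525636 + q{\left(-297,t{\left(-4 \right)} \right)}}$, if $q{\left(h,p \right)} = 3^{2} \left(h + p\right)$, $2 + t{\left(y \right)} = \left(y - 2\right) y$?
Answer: $- \frac{2084015}{1176037} \approx -1.7721$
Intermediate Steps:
$t{\left(y \right)} = -2 + y \left(-2 + y\right)$ ($t{\left(y \right)} = -2 + \left(y - 2\right) y = -2 + \left(-2 + y\right) y = -2 + y \left(-2 + y\right)$)
$q{\left(h,p \right)} = 9 h + 9 p$ ($q{\left(h,p \right)} = 9 \left(h + p\right) = 9 h + 9 p$)
$\frac{4330746 + 1921299}{-3525636 + q{\left(-297,t{\left(-4 \right)} \right)}} = \frac{4330746 + 1921299}{-3525636 + \left(9 \left(-297\right) + 9 \left(-2 + \left(-4\right)^{2} - -8\right)\right)} = \frac{6252045}{-3525636 - \left(2673 - 9 \left(-2 + 16 + 8\right)\right)} = \frac{6252045}{-3525636 + \left(-2673 + 9 \cdot 22\right)} = \frac{6252045}{-3525636 + \left(-2673 + 198\right)} = \frac{6252045}{-3525636 - 2475} = \frac{6252045}{-3528111} = 6252045 \left(- \frac{1}{3528111}\right) = - \frac{2084015}{1176037}$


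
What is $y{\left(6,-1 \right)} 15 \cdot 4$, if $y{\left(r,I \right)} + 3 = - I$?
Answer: $-120$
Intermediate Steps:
$y{\left(r,I \right)} = -3 - I$
$y{\left(6,-1 \right)} 15 \cdot 4 = \left(-3 - -1\right) 15 \cdot 4 = \left(-3 + 1\right) 15 \cdot 4 = \left(-2\right) 15 \cdot 4 = \left(-30\right) 4 = -120$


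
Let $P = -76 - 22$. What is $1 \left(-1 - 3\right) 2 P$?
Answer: $784$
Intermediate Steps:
$P = -98$ ($P = -76 - 22 = -98$)
$1 \left(-1 - 3\right) 2 P = 1 \left(-1 - 3\right) 2 \left(-98\right) = 1 \left(-4\right) 2 \left(-98\right) = \left(-4\right) 2 \left(-98\right) = \left(-8\right) \left(-98\right) = 784$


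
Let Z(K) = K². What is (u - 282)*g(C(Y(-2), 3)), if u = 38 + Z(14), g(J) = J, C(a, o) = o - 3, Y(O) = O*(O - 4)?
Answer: 0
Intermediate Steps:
Y(O) = O*(-4 + O)
C(a, o) = -3 + o
u = 234 (u = 38 + 14² = 38 + 196 = 234)
(u - 282)*g(C(Y(-2), 3)) = (234 - 282)*(-3 + 3) = -48*0 = 0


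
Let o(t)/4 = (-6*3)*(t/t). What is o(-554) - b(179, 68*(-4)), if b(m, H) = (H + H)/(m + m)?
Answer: -12616/179 ≈ -70.480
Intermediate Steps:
b(m, H) = H/m (b(m, H) = (2*H)/((2*m)) = (2*H)*(1/(2*m)) = H/m)
o(t) = -72 (o(t) = 4*((-6*3)*(t/t)) = 4*(-18*1) = 4*(-18) = -72)
o(-554) - b(179, 68*(-4)) = -72 - 68*(-4)/179 = -72 - (-272)/179 = -72 - 1*(-272/179) = -72 + 272/179 = -12616/179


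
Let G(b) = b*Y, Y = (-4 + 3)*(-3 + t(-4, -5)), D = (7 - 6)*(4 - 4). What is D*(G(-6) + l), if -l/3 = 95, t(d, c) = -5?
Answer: 0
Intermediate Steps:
D = 0 (D = 1*0 = 0)
l = -285 (l = -3*95 = -285)
Y = 8 (Y = (-4 + 3)*(-3 - 5) = -1*(-8) = 8)
G(b) = 8*b (G(b) = b*8 = 8*b)
D*(G(-6) + l) = 0*(8*(-6) - 285) = 0*(-48 - 285) = 0*(-333) = 0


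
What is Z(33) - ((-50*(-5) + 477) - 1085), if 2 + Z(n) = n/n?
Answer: 357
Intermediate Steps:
Z(n) = -1 (Z(n) = -2 + n/n = -2 + 1 = -1)
Z(33) - ((-50*(-5) + 477) - 1085) = -1 - ((-50*(-5) + 477) - 1085) = -1 - ((250 + 477) - 1085) = -1 - (727 - 1085) = -1 - 1*(-358) = -1 + 358 = 357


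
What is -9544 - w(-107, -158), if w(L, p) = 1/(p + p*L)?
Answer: -159842913/16748 ≈ -9544.0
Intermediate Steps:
w(L, p) = 1/(p + L*p)
-9544 - w(-107, -158) = -9544 - 1/((-158)*(1 - 107)) = -9544 - (-1)/(158*(-106)) = -9544 - (-1)*(-1)/(158*106) = -9544 - 1*1/16748 = -9544 - 1/16748 = -159842913/16748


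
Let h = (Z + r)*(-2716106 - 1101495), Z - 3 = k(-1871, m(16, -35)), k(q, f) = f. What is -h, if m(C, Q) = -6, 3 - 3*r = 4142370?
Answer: -5271312919992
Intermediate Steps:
r = -1380789 (r = 1 - 1/3*4142370 = 1 - 1380790 = -1380789)
Z = -3 (Z = 3 - 6 = -3)
h = 5271312919992 (h = (-3 - 1380789)*(-2716106 - 1101495) = -1380792*(-3817601) = 5271312919992)
-h = -1*5271312919992 = -5271312919992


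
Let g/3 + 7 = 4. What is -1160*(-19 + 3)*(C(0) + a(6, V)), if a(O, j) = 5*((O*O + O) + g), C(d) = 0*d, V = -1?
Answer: 3062400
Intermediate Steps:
C(d) = 0
g = -9 (g = -21 + 3*4 = -21 + 12 = -9)
a(O, j) = -45 + 5*O + 5*O**2 (a(O, j) = 5*((O*O + O) - 9) = 5*((O**2 + O) - 9) = 5*((O + O**2) - 9) = 5*(-9 + O + O**2) = -45 + 5*O + 5*O**2)
-1160*(-19 + 3)*(C(0) + a(6, V)) = -1160*(-19 + 3)*(0 + (-45 + 5*6 + 5*6**2)) = -(-18560)*(0 + (-45 + 30 + 5*36)) = -(-18560)*(0 + (-45 + 30 + 180)) = -(-18560)*(0 + 165) = -(-18560)*165 = -1160*(-2640) = 3062400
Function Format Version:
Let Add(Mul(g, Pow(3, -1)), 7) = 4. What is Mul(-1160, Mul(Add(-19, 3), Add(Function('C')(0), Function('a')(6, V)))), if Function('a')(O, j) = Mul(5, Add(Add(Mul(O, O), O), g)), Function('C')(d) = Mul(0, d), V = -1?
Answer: 3062400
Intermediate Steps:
Function('C')(d) = 0
g = -9 (g = Add(-21, Mul(3, 4)) = Add(-21, 12) = -9)
Function('a')(O, j) = Add(-45, Mul(5, O), Mul(5, Pow(O, 2))) (Function('a')(O, j) = Mul(5, Add(Add(Mul(O, O), O), -9)) = Mul(5, Add(Add(Pow(O, 2), O), -9)) = Mul(5, Add(Add(O, Pow(O, 2)), -9)) = Mul(5, Add(-9, O, Pow(O, 2))) = Add(-45, Mul(5, O), Mul(5, Pow(O, 2))))
Mul(-1160, Mul(Add(-19, 3), Add(Function('C')(0), Function('a')(6, V)))) = Mul(-1160, Mul(Add(-19, 3), Add(0, Add(-45, Mul(5, 6), Mul(5, Pow(6, 2)))))) = Mul(-1160, Mul(-16, Add(0, Add(-45, 30, Mul(5, 36))))) = Mul(-1160, Mul(-16, Add(0, Add(-45, 30, 180)))) = Mul(-1160, Mul(-16, Add(0, 165))) = Mul(-1160, Mul(-16, 165)) = Mul(-1160, -2640) = 3062400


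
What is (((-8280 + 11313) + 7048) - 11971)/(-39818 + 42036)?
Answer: -945/1109 ≈ -0.85212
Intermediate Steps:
(((-8280 + 11313) + 7048) - 11971)/(-39818 + 42036) = ((3033 + 7048) - 11971)/2218 = (10081 - 11971)*(1/2218) = -1890*1/2218 = -945/1109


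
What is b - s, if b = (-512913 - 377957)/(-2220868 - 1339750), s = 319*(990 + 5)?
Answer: -565078532710/1780309 ≈ -3.1740e+5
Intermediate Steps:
s = 317405 (s = 319*995 = 317405)
b = 445435/1780309 (b = -890870/(-3560618) = -890870*(-1/3560618) = 445435/1780309 ≈ 0.25020)
b - s = 445435/1780309 - 1*317405 = 445435/1780309 - 317405 = -565078532710/1780309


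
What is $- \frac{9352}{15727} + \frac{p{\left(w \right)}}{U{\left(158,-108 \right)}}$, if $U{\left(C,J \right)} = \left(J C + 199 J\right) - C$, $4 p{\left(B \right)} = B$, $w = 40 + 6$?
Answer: $- \frac{724468377}{1217710156} \approx -0.59494$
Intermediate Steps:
$w = 46$
$p{\left(B \right)} = \frac{B}{4}$
$U{\left(C,J \right)} = - C + 199 J + C J$ ($U{\left(C,J \right)} = \left(C J + 199 J\right) - C = \left(199 J + C J\right) - C = - C + 199 J + C J$)
$- \frac{9352}{15727} + \frac{p{\left(w \right)}}{U{\left(158,-108 \right)}} = - \frac{9352}{15727} + \frac{\frac{1}{4} \cdot 46}{\left(-1\right) 158 + 199 \left(-108\right) + 158 \left(-108\right)} = \left(-9352\right) \frac{1}{15727} + \frac{23}{2 \left(-158 - 21492 - 17064\right)} = - \frac{9352}{15727} + \frac{23}{2 \left(-38714\right)} = - \frac{9352}{15727} + \frac{23}{2} \left(- \frac{1}{38714}\right) = - \frac{9352}{15727} - \frac{23}{77428} = - \frac{724468377}{1217710156}$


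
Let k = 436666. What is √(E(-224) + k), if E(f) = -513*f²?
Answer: I*√25303622 ≈ 5030.3*I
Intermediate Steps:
√(E(-224) + k) = √(-513*(-224)² + 436666) = √(-513*50176 + 436666) = √(-25740288 + 436666) = √(-25303622) = I*√25303622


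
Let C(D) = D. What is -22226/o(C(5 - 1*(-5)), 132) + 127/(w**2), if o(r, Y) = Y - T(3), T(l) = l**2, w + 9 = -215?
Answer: -1115196155/6171648 ≈ -180.70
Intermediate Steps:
w = -224 (w = -9 - 215 = -224)
o(r, Y) = -9 + Y (o(r, Y) = Y - 1*3**2 = Y - 1*9 = Y - 9 = -9 + Y)
-22226/o(C(5 - 1*(-5)), 132) + 127/(w**2) = -22226/(-9 + 132) + 127/((-224)**2) = -22226/123 + 127/50176 = -1115196155/6171648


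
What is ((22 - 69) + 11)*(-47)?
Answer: 1692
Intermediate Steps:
((22 - 69) + 11)*(-47) = (-47 + 11)*(-47) = -36*(-47) = 1692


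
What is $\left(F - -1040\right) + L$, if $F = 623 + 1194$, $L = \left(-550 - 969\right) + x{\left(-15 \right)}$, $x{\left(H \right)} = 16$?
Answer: $1354$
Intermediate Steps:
$L = -1503$ ($L = \left(-550 - 969\right) + 16 = -1519 + 16 = -1503$)
$F = 1817$
$\left(F - -1040\right) + L = \left(1817 - -1040\right) - 1503 = \left(1817 + \left(-524 + 1564\right)\right) - 1503 = \left(1817 + 1040\right) - 1503 = 2857 - 1503 = 1354$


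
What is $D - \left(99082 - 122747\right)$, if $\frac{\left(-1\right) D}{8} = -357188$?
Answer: $2881169$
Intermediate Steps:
$D = 2857504$ ($D = \left(-8\right) \left(-357188\right) = 2857504$)
$D - \left(99082 - 122747\right) = 2857504 - \left(99082 - 122747\right) = 2857504 - -23665 = 2857504 + 23665 = 2881169$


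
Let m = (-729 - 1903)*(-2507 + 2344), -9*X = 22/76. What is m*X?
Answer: -2359588/171 ≈ -13799.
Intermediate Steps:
X = -11/342 (X = -22/(9*76) = -⅑*11/38 = -11/342 ≈ -0.032164)
m = 429016 (m = -2632*(-163) = 429016)
m*X = 429016*(-11/342) = -2359588/171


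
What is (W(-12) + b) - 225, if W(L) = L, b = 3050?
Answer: 2813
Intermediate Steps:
(W(-12) + b) - 225 = (-12 + 3050) - 225 = 3038 - 225 = 2813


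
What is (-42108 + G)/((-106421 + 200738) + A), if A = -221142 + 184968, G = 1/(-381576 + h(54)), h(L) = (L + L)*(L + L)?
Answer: -15576254497/21507793416 ≈ -0.72421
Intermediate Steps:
h(L) = 4*L² (h(L) = (2*L)*(2*L) = 4*L²)
G = -1/369912 (G = 1/(-381576 + 4*54²) = 1/(-381576 + 4*2916) = 1/(-381576 + 11664) = 1/(-369912) = -1/369912 ≈ -2.7033e-6)
A = -36174
(-42108 + G)/((-106421 + 200738) + A) = (-42108 - 1/369912)/((-106421 + 200738) - 36174) = -15576254497/(369912*(94317 - 36174)) = -15576254497/369912/58143 = -15576254497/369912*1/58143 = -15576254497/21507793416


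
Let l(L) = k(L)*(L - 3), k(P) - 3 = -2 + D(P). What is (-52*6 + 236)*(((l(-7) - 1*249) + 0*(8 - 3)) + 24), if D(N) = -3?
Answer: 15580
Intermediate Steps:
k(P) = -2 (k(P) = 3 + (-2 - 3) = 3 - 5 = -2)
l(L) = 6 - 2*L (l(L) = -2*(L - 3) = -2*(-3 + L) = 6 - 2*L)
(-52*6 + 236)*(((l(-7) - 1*249) + 0*(8 - 3)) + 24) = (-52*6 + 236)*((((6 - 2*(-7)) - 1*249) + 0*(8 - 3)) + 24) = (-312 + 236)*((((6 + 14) - 249) + 0*5) + 24) = -76*(((20 - 249) + 0) + 24) = -76*((-229 + 0) + 24) = -76*(-229 + 24) = -76*(-205) = 15580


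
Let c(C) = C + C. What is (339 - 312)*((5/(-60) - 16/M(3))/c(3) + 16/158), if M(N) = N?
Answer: -13677/632 ≈ -21.641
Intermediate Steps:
c(C) = 2*C
(339 - 312)*((5/(-60) - 16/M(3))/c(3) + 16/158) = (339 - 312)*((5/(-60) - 16/3)/((2*3)) + 16/158) = 27*((5*(-1/60) - 16*⅓)/6 + 16*(1/158)) = 27*((-1/12 - 16/3)*(⅙) + 8/79) = 27*(-65/12*⅙ + 8/79) = 27*(-65/72 + 8/79) = 27*(-4559/5688) = -13677/632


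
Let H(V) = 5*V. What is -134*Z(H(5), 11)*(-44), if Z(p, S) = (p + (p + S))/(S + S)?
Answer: 16348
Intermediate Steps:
Z(p, S) = (S + 2*p)/(2*S) (Z(p, S) = (p + (S + p))/((2*S)) = (S + 2*p)*(1/(2*S)) = (S + 2*p)/(2*S))
-134*Z(H(5), 11)*(-44) = -134*(5*5 + (½)*11)/11*(-44) = -134*(25 + 11/2)/11*(-44) = -134*61/(11*2)*(-44) = -134*61/22*(-44) = -4087/11*(-44) = 16348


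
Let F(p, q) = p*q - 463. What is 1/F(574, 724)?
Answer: 1/415113 ≈ 2.4090e-6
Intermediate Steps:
F(p, q) = -463 + p*q
1/F(574, 724) = 1/(-463 + 574*724) = 1/(-463 + 415576) = 1/415113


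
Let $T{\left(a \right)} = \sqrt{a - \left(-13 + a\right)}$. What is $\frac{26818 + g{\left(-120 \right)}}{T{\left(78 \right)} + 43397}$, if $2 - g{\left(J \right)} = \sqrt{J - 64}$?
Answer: $\frac{26820 - 2 i \sqrt{46}}{43397 + \sqrt{13}} \approx 0.61796 - 0.00031255 i$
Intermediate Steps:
$g{\left(J \right)} = 2 - \sqrt{-64 + J}$ ($g{\left(J \right)} = 2 - \sqrt{J - 64} = 2 - \sqrt{-64 + J}$)
$T{\left(a \right)} = \sqrt{13}$
$\frac{26818 + g{\left(-120 \right)}}{T{\left(78 \right)} + 43397} = \frac{26818 + \left(2 - \sqrt{-64 - 120}\right)}{\sqrt{13} + 43397} = \frac{26818 + \left(2 - \sqrt{-184}\right)}{43397 + \sqrt{13}} = \frac{26818 + \left(2 - 2 i \sqrt{46}\right)}{43397 + \sqrt{13}} = \frac{26820 - 2 i \sqrt{46}}{43397 + \sqrt{13}}$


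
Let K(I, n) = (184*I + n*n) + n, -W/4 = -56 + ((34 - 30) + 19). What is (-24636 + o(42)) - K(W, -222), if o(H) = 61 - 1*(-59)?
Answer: -97866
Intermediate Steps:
o(H) = 120 (o(H) = 61 + 59 = 120)
W = 132 (W = -4*(-56 + ((34 - 30) + 19)) = -4*(-56 + (4 + 19)) = -4*(-56 + 23) = -4*(-33) = 132)
K(I, n) = n + n² + 184*I (K(I, n) = (184*I + n²) + n = (n² + 184*I) + n = n + n² + 184*I)
(-24636 + o(42)) - K(W, -222) = (-24636 + 120) - (-222 + (-222)² + 184*132) = -24516 - (-222 + 49284 + 24288) = -24516 - 1*73350 = -24516 - 73350 = -97866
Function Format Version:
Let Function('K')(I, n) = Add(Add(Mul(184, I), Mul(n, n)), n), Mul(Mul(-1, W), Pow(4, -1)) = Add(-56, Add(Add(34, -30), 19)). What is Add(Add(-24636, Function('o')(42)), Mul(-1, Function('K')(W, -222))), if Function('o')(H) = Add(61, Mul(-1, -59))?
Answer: -97866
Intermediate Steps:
Function('o')(H) = 120 (Function('o')(H) = Add(61, 59) = 120)
W = 132 (W = Mul(-4, Add(-56, Add(Add(34, -30), 19))) = Mul(-4, Add(-56, Add(4, 19))) = Mul(-4, Add(-56, 23)) = Mul(-4, -33) = 132)
Function('K')(I, n) = Add(n, Pow(n, 2), Mul(184, I)) (Function('K')(I, n) = Add(Add(Mul(184, I), Pow(n, 2)), n) = Add(Add(Pow(n, 2), Mul(184, I)), n) = Add(n, Pow(n, 2), Mul(184, I)))
Add(Add(-24636, Function('o')(42)), Mul(-1, Function('K')(W, -222))) = Add(Add(-24636, 120), Mul(-1, Add(-222, Pow(-222, 2), Mul(184, 132)))) = Add(-24516, Mul(-1, Add(-222, 49284, 24288))) = Add(-24516, Mul(-1, 73350)) = Add(-24516, -73350) = -97866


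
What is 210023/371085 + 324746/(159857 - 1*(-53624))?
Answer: 15031299043/7201781535 ≈ 2.0872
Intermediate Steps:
210023/371085 + 324746/(159857 - 1*(-53624)) = 210023*(1/371085) + 324746/(159857 + 53624) = 19093/33735 + 324746/213481 = 15031299043/7201781535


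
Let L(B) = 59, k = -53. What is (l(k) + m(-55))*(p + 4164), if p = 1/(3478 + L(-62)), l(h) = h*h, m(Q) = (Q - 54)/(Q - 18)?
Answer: 3021699004454/258201 ≈ 1.1703e+7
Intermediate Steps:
m(Q) = (-54 + Q)/(-18 + Q)
l(h) = h**2
p = 1/3537 (p = 1/(3478 + 59) = 1/3537 ≈ 0.00028273)
(l(k) + m(-55))*(p + 4164) = ((-53)**2 + (-54 - 55)/(-18 - 55))*(1/3537 + 4164) = (2809 - 109/(-73))*(14728069/3537) = (2809 - 1/73*(-109))*(14728069/3537) = (2809 + 109/73)*(14728069/3537) = (205166/73)*(14728069/3537) = 3021699004454/258201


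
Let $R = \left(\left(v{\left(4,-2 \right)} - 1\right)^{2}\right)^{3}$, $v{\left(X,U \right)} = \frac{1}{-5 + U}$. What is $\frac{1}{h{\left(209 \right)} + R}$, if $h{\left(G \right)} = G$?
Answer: $\frac{117649}{24850785} \approx 0.0047342$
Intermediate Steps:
$R = \frac{262144}{117649}$ ($R = \left(\left(\frac{1}{-5 - 2} - 1\right)^{2}\right)^{3} = \left(\left(\frac{1}{-7} - 1\right)^{2}\right)^{3} = \left(\left(- \frac{1}{7} - 1\right)^{2}\right)^{3} = \left(\left(- \frac{8}{7}\right)^{2}\right)^{3} = \left(\frac{64}{49}\right)^{3} = \frac{262144}{117649} \approx 2.2282$)
$\frac{1}{h{\left(209 \right)} + R} = \frac{1}{209 + \frac{262144}{117649}} = \frac{1}{\frac{24850785}{117649}} = \frac{117649}{24850785}$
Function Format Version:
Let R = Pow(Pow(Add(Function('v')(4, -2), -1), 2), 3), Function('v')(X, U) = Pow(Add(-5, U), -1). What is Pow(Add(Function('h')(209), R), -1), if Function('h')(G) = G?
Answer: Rational(117649, 24850785) ≈ 0.0047342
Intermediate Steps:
R = Rational(262144, 117649) (R = Pow(Pow(Add(Pow(Add(-5, -2), -1), -1), 2), 3) = Pow(Pow(Add(Pow(-7, -1), -1), 2), 3) = Pow(Pow(Add(Rational(-1, 7), -1), 2), 3) = Pow(Pow(Rational(-8, 7), 2), 3) = Pow(Rational(64, 49), 3) = Rational(262144, 117649) ≈ 2.2282)
Pow(Add(Function('h')(209), R), -1) = Pow(Add(209, Rational(262144, 117649)), -1) = Pow(Rational(24850785, 117649), -1) = Rational(117649, 24850785)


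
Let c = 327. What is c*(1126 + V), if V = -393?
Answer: 239691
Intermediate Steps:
c*(1126 + V) = 327*(1126 - 393) = 327*733 = 239691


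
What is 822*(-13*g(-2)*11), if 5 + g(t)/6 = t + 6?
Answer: 705276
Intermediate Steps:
g(t) = 6 + 6*t (g(t) = -30 + 6*(t + 6) = -30 + 6*(6 + t) = -30 + (36 + 6*t) = 6 + 6*t)
822*(-13*g(-2)*11) = 822*(-13*(6 + 6*(-2))*11) = 822*(-13*(6 - 12)*11) = 822*(-13*(-6)*11) = 822*(78*11) = 822*858 = 705276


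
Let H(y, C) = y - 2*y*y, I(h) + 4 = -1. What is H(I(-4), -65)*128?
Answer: -7040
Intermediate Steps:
I(h) = -5 (I(h) = -4 - 1 = -5)
H(y, C) = y - 2*y**2
H(I(-4), -65)*128 = -5*(1 - 2*(-5))*128 = -5*(1 + 10)*128 = -5*11*128 = -55*128 = -7040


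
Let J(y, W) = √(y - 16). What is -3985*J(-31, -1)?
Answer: -3985*I*√47 ≈ -27320.0*I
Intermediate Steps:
J(y, W) = √(-16 + y)
-3985*J(-31, -1) = -3985*√(-16 - 31) = -3985*I*√47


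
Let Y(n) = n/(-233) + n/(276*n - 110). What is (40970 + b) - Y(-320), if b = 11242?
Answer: 107575759612/2060419 ≈ 52211.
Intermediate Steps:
Y(n) = -n/233 + n/(-110 + 276*n) (Y(n) = n*(-1/233) + n/(-110 + 276*n) = -n/233 + n/(-110 + 276*n))
(40970 + b) - Y(-320) = (40970 + 11242) - (-320)*(343 - 276*(-320))/(466*(-55 + 138*(-320))) = 52212 - (-320)*(343 + 88320)/(466*(-55 - 44160)) = 52212 - (-320)*88663/(466*(-44215)) = 52212 - (-320)*(-1)*88663/(466*44215) = 52212 - 1*2837216/2060419 = 52212 - 2837216/2060419 = 107575759612/2060419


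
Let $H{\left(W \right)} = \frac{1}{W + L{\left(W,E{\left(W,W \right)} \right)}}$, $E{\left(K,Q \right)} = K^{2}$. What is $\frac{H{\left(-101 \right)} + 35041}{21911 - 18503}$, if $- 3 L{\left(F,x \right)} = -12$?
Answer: $\frac{70812}{6887} \approx 10.282$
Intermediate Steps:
$L{\left(F,x \right)} = 4$ ($L{\left(F,x \right)} = \left(- \frac{1}{3}\right) \left(-12\right) = 4$)
$H{\left(W \right)} = \frac{1}{4 + W}$ ($H{\left(W \right)} = \frac{1}{W + 4} = \frac{1}{4 + W}$)
$\frac{H{\left(-101 \right)} + 35041}{21911 - 18503} = \frac{\frac{1}{4 - 101} + 35041}{21911 - 18503} = \frac{\frac{1}{-97} + 35041}{3408} = \left(- \frac{1}{97} + 35041\right) \frac{1}{3408} = \frac{3398976}{97} \cdot \frac{1}{3408} = \frac{70812}{6887}$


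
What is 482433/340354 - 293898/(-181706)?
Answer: 273601065/90152134 ≈ 3.0349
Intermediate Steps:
482433/340354 - 293898/(-181706) = 482433*(1/340354) - 293898*(-1/181706) = 68919/48622 + 146949/90853 = 273601065/90152134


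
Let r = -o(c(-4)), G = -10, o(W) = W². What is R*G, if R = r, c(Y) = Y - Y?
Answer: 0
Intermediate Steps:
c(Y) = 0
r = 0 (r = -1*0² = -1*0 = 0)
R = 0
R*G = 0*(-10) = 0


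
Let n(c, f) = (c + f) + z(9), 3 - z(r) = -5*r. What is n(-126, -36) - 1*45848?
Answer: -45962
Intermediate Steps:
z(r) = 3 + 5*r (z(r) = 3 - (-5)*r = 3 + 5*r)
n(c, f) = 48 + c + f (n(c, f) = (c + f) + (3 + 5*9) = (c + f) + (3 + 45) = (c + f) + 48 = 48 + c + f)
n(-126, -36) - 1*45848 = (48 - 126 - 36) - 1*45848 = -114 - 45848 = -45962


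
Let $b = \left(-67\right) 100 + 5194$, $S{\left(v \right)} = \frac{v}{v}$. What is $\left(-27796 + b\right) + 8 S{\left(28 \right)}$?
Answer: $-29294$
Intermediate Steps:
$S{\left(v \right)} = 1$
$b = -1506$ ($b = -6700 + 5194 = -1506$)
$\left(-27796 + b\right) + 8 S{\left(28 \right)} = \left(-27796 - 1506\right) + 8 \cdot 1 = -29302 + 8 = -29294$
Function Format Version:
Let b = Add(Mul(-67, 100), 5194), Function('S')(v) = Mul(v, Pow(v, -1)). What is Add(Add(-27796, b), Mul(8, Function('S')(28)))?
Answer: -29294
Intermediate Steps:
Function('S')(v) = 1
b = -1506 (b = Add(-6700, 5194) = -1506)
Add(Add(-27796, b), Mul(8, Function('S')(28))) = Add(Add(-27796, -1506), Mul(8, 1)) = Add(-29302, 8) = -29294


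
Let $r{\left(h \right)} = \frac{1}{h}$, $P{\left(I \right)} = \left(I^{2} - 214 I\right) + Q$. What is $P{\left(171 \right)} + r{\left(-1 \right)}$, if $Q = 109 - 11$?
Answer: $-7256$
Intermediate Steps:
$Q = 98$ ($Q = 109 - 11 = 98$)
$P{\left(I \right)} = 98 + I^{2} - 214 I$ ($P{\left(I \right)} = \left(I^{2} - 214 I\right) + 98 = 98 + I^{2} - 214 I$)
$P{\left(171 \right)} + r{\left(-1 \right)} = \left(98 + 171^{2} - 36594\right) + \frac{1}{-1} = \left(98 + 29241 - 36594\right) - 1 = -7255 - 1 = -7256$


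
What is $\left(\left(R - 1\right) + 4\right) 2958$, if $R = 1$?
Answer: $11832$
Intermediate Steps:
$\left(\left(R - 1\right) + 4\right) 2958 = \left(\left(1 - 1\right) + 4\right) 2958 = \left(0 + 4\right) 2958 = 4 \cdot 2958 = 11832$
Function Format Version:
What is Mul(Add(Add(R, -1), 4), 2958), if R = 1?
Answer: 11832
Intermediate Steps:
Mul(Add(Add(R, -1), 4), 2958) = Mul(Add(Add(1, -1), 4), 2958) = Mul(Add(0, 4), 2958) = Mul(4, 2958) = 11832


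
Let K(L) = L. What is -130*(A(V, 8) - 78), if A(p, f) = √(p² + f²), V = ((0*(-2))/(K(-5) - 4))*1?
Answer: 9100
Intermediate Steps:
V = 0 (V = ((0*(-2))/(-5 - 4))*1 = (0/(-9))*1 = (0*(-⅑))*1 = 0*1 = 0)
A(p, f) = √(f² + p²)
-130*(A(V, 8) - 78) = -130*(√(8² + 0²) - 78) = -130*(√(64 + 0) - 78) = -130*(√64 - 78) = -130*(8 - 78) = -130*(-70) = 9100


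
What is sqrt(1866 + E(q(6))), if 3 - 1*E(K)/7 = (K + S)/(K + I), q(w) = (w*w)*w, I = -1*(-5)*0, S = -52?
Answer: sqrt(609666)/18 ≈ 43.378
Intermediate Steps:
I = 0 (I = 5*0 = 0)
q(w) = w**3 (q(w) = w**2*w = w**3)
E(K) = 21 - 7*(-52 + K)/K (E(K) = 21 - 7*(K - 52)/(K + 0) = 21 - 7*(-52 + K)/K)
sqrt(1866 + E(q(6))) = sqrt(1866 + (14 + 364/(6**3))) = sqrt(1866 + (14 + 364/216)) = sqrt(1866 + (14 + 364*(1/216))) = sqrt(1866 + (14 + 91/54)) = sqrt(1866 + 847/54) = sqrt(101611/54) = sqrt(609666)/18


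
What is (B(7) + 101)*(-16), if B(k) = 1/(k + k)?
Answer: -11320/7 ≈ -1617.1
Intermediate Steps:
B(k) = 1/(2*k)
(B(7) + 101)*(-16) = ((½)/7 + 101)*(-16) = ((½)*(⅐) + 101)*(-16) = (1/14 + 101)*(-16) = (1415/14)*(-16) = -11320/7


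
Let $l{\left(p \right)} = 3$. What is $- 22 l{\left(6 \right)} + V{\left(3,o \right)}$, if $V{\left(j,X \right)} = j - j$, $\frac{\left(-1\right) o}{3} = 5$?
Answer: $-66$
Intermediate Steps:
$o = -15$ ($o = \left(-3\right) 5 = -15$)
$V{\left(j,X \right)} = 0$
$- 22 l{\left(6 \right)} + V{\left(3,o \right)} = \left(-22\right) 3 + 0 = -66 + 0 = -66$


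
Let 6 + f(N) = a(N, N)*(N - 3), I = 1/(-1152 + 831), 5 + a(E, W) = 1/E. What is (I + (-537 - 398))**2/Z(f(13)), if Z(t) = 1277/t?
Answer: -64678602080128/1710583641 ≈ -37811.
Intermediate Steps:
a(E, W) = -5 + 1/E
I = -1/321 (I = 1/(-321) = -1/321 ≈ -0.0031153)
f(N) = -6 + (-5 + 1/N)*(-3 + N) (f(N) = -6 + (-5 + 1/N)*(N - 3) = -6 + (-5 + 1/N)*(-3 + N))
(I + (-537 - 398))**2/Z(f(13)) = (-1/321 + (-537 - 398))**2/((1277/(10 - 5*13 - 3/13))) = (-1/321 - 935)**2/((1277/(10 - 65 - 3*1/13))) = (-300136/321)**2/((1277/(10 - 65 - 3/13))) = 90081618496/(103041*((1277/(-718/13)))) = 90081618496/(103041*((1277*(-13/718)))) = 90081618496/(103041*(-16601/718)) = (90081618496/103041)*(-718/16601) = -64678602080128/1710583641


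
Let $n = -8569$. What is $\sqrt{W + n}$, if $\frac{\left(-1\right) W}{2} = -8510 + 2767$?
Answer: $\sqrt{2917} \approx 54.009$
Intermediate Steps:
$W = 11486$ ($W = - 2 \left(-8510 + 2767\right) = \left(-2\right) \left(-5743\right) = 11486$)
$\sqrt{W + n} = \sqrt{11486 - 8569} = \sqrt{2917}$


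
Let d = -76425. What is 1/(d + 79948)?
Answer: 1/3523 ≈ 0.00028385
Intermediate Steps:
1/(d + 79948) = 1/(-76425 + 79948) = 1/3523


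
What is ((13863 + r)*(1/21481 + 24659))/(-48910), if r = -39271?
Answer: 1345861709184/105063571 ≈ 12810.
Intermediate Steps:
((13863 + r)*(1/21481 + 24659))/(-48910) = ((13863 - 39271)*(1/21481 + 24659))/(-48910) = -25408*(1/21481 + 24659)*(-1/48910) = -25408*529699980/21481*(-1/48910) = -13458617091840/21481*(-1/48910) = 1345861709184/105063571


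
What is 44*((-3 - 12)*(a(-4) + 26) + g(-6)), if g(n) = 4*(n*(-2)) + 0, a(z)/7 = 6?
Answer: -42768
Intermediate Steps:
a(z) = 42 (a(z) = 7*6 = 42)
g(n) = -8*n (g(n) = 4*(-2*n) + 0 = -8*n + 0 = -8*n)
44*((-3 - 12)*(a(-4) + 26) + g(-6)) = 44*((-3 - 12)*(42 + 26) - 8*(-6)) = 44*(-15*68 + 48) = 44*(-1020 + 48) = 44*(-972) = -42768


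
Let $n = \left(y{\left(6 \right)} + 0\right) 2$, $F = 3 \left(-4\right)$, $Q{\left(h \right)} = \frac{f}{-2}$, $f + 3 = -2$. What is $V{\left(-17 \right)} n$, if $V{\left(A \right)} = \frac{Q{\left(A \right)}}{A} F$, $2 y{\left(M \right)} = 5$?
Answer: $\frac{150}{17} \approx 8.8235$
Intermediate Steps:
$f = -5$ ($f = -3 - 2 = -5$)
$y{\left(M \right)} = \frac{5}{2}$ ($y{\left(M \right)} = \frac{1}{2} \cdot 5 = \frac{5}{2}$)
$Q{\left(h \right)} = \frac{5}{2}$ ($Q{\left(h \right)} = - \frac{5}{-2} = \left(-5\right) \left(- \frac{1}{2}\right) = \frac{5}{2}$)
$F = -12$
$V{\left(A \right)} = - \frac{30}{A}$ ($V{\left(A \right)} = \frac{5}{2 A} \left(-12\right) = - \frac{30}{A}$)
$n = 5$ ($n = \left(\frac{5}{2} + 0\right) 2 = \frac{5}{2} \cdot 2 = 5$)
$V{\left(-17 \right)} n = - \frac{30}{-17} \cdot 5 = \left(-30\right) \left(- \frac{1}{17}\right) 5 = \frac{30}{17} \cdot 5 = \frac{150}{17}$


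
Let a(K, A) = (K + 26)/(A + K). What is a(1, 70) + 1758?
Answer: 124845/71 ≈ 1758.4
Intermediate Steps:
a(K, A) = (26 + K)/(A + K)
a(1, 70) + 1758 = (26 + 1)/(70 + 1) + 1758 = 27/71 + 1758 = 124845/71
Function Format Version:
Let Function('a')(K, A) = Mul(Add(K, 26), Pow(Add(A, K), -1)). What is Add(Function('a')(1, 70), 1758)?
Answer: Rational(124845, 71) ≈ 1758.4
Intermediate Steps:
Function('a')(K, A) = Mul(Pow(Add(A, K), -1), Add(26, K)) (Function('a')(K, A) = Mul(Add(26, K), Pow(Add(A, K), -1)) = Mul(Pow(Add(A, K), -1), Add(26, K)))
Add(Function('a')(1, 70), 1758) = Add(Mul(Pow(Add(70, 1), -1), Add(26, 1)), 1758) = Add(Mul(Pow(71, -1), 27), 1758) = Add(Mul(Rational(1, 71), 27), 1758) = Add(Rational(27, 71), 1758) = Rational(124845, 71)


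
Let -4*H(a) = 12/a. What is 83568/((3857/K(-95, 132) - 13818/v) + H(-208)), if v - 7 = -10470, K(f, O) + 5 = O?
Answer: 23097410329344/8763007219 ≈ 2635.8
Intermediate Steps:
K(f, O) = -5 + O
H(a) = -3/a
v = -10463 (v = 7 - 10470 = -10463)
83568/((3857/K(-95, 132) - 13818/v) + H(-208)) = 83568/((3857/(-5 + 132) - 13818/(-10463)) - 3/(-208)) = 83568/((3857/127 - 13818*(-1/10463)) - 3*(-1/208)) = 83568/((3857*(1/127) + 13818/10463) + 3/208) = 83568/((3857/127 + 13818/10463) + 3/208) = 83568/(42110677/1328801 + 3/208) = 83568/(8763007219/276390608) = 83568*(276390608/8763007219) = 23097410329344/8763007219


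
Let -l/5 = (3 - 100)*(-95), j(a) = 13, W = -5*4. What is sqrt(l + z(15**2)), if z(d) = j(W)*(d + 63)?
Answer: I*sqrt(42331) ≈ 205.75*I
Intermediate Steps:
W = -20
z(d) = 819 + 13*d (z(d) = 13*(d + 63) = 13*(63 + d) = 819 + 13*d)
l = -46075 (l = -5*(3 - 100)*(-95) = -(-485)*(-95) = -5*9215 = -46075)
sqrt(l + z(15**2)) = sqrt(-46075 + (819 + 13*15**2)) = sqrt(-46075 + (819 + 13*225)) = sqrt(-46075 + (819 + 2925)) = sqrt(-46075 + 3744) = sqrt(-42331) = I*sqrt(42331)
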